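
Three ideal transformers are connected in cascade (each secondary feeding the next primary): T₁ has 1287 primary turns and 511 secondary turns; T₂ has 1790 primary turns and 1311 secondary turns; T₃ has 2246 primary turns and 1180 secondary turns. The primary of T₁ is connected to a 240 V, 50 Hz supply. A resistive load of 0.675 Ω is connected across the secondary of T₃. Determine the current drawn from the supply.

After T₁: V = 240.00 × 511/1287 = 95.291 V.
After T₂: V = 95.291 × 1311/1790 = 69.792 V.
After T₃: V = 69.792 × 1180/2246 = 36.667 V.
I_load = 36.667/0.675 = 54.321 A, so P_out = 36.667 × 54.321 = 1991.8 W.
All ideal ⇒ P_in = P_out, so I_supply = 1991.8/240 = 8.30 A.

I_supply ≈ 8.30 A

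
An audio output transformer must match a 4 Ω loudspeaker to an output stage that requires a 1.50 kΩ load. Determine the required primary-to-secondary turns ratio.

N_p/N_s ≈ 19.4

Z_p/Z_s = (N_p/N_s)², so N_p/N_s = √(1500/4) = √375 = 19.4.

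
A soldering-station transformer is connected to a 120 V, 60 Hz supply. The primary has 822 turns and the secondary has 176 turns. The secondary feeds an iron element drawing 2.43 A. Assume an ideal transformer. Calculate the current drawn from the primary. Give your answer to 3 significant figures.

For an ideal transformer I_p N_p = I_s N_s, so I_p = 2.43 × 176/822 = 0.520 A.

I_p ≈ 0.520 A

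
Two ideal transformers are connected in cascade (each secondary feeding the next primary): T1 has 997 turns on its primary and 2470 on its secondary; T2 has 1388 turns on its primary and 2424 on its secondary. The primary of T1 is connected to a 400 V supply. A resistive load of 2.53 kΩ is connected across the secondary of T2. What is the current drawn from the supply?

I_supply ≈ 2.96 A

After T1: V = 400.00 × 2470/997 = 990.97 V.
After T2: V = 990.97 × 2424/1388 = 1730.6 V.
I_load = 1730.6/2530 = 0.68404 A, so P_out = 1730.6 × 0.68404 = 1183.8 W.
All ideal ⇒ P_in = P_out, so I_supply = 1183.8/400 = 2.96 A.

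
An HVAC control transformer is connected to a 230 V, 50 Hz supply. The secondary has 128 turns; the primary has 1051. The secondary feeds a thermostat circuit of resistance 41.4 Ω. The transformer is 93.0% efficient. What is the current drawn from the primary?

V_s = 230 × 128/1051 = 28.011 V.
I_s = V_s/R = 28.011/41.4 = 0.67660 A.
P_out = V_s I_s = 28.011 × 0.67660 = 18.953 W.
P_in = P_out/η = 18.953/0.930 = 20.379 W.
I_p = P_in/V_p = 20.379/230 = 0.0886 A.

I_p ≈ 0.0886 A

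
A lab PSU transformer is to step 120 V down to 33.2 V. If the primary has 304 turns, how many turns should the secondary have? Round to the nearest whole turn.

N_s/N_p = V_s/V_p, so N_s = 304 × 33.2/120 = 84.1 ≈ 84 turns.

N_s = 84 turns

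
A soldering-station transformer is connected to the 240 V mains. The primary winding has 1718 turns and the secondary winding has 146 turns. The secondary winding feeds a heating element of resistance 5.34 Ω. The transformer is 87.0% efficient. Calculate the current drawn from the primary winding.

V_s = 240 × 146/1718 = 20.396 V.
I_s = V_s/R = 20.396/5.34 = 3.8194 A.
P_out = V_s I_s = 20.396 × 3.8194 = 77.901 W.
P_in = P_out/η = 77.901/0.870 = 89.541 W.
I_p = P_in/V_p = 89.541/240 = 0.373 A.

I_p ≈ 0.373 A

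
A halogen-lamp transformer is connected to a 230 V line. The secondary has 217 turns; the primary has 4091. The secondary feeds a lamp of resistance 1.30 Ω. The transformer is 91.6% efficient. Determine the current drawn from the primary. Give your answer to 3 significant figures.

V_s = 230 × 217/4091 = 12.200 V.
I_s = V_s/R = 12.200/1.30 = 9.3846 A.
P_out = V_s I_s = 12.200 × 9.3846 = 114.49 W.
P_in = P_out/η = 114.49/0.916 = 124.99 W.
I_p = P_in/V_p = 124.99/230 = 0.543 A.

I_p ≈ 0.543 A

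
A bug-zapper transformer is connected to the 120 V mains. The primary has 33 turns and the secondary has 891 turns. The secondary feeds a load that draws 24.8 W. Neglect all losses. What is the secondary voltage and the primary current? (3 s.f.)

V_s ≈ 3240 V, I_p ≈ 0.207 A

V_s = V_p × N_s/N_p = 120 × 891/33 = 3240.0 V.
I_s = P/V_s = 24.8/3240.0 = 0.0076543 A.
I_p = I_s × N_s/N_p = 0.0076543 × 891/33 = 0.207 A.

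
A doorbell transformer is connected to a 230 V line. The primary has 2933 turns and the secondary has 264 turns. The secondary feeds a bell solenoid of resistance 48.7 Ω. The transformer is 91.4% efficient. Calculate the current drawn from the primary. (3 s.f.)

I_p ≈ 0.0419 A

V_s = 230 × 264/2933 = 20.702 V.
I_s = V_s/R = 20.702/48.7 = 0.42510 A.
P_out = V_s I_s = 20.702 × 0.42510 = 8.8006 W.
P_in = P_out/η = 8.8006/0.914 = 9.6286 W.
I_p = P_in/V_p = 9.6286/230 = 0.0419 A.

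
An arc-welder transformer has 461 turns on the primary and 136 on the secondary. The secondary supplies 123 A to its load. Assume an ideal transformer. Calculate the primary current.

I_p ≈ 36.3 A

For an ideal transformer I_p/I_s = N_s/N_p, so I_p = 123 × 136/461 = 36.3 A.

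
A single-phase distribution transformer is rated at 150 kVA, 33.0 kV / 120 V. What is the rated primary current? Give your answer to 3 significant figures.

I_p = S/V_p = 150000/33000 = 4.55 A.

I_p ≈ 4.55 A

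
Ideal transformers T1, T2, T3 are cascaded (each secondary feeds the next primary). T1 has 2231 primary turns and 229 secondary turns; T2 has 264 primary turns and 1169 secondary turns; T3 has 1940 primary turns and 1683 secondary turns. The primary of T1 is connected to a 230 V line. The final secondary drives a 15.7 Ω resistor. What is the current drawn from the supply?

I_supply ≈ 2.28 A

After T1: V = 230.00 × 229/2231 = 23.608 V.
After T2: V = 23.608 × 1169/264 = 104.54 V.
After T3: V = 104.54 × 1683/1940 = 90.689 V.
I_load = 90.689/15.7 = 5.7764 A, so P_out = 90.689 × 5.7764 = 523.86 W.
All ideal ⇒ P_in = P_out, so I_supply = 523.86/230 = 2.28 A.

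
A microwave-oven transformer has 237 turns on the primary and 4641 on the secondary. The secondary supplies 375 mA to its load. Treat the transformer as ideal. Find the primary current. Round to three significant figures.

I_p ≈ 7.34 A

For an ideal transformer I_p/I_s = N_s/N_p, so I_p = 0.375 × 4641/237 = 7.34 A.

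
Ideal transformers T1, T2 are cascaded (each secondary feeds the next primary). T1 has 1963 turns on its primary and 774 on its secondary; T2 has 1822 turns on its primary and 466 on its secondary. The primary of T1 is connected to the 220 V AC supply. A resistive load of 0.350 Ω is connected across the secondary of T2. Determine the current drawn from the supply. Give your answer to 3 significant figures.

After T1: V = 220.00 × 774/1963 = 86.745 V.
After T2: V = 86.745 × 466/1822 = 22.186 V.
I_load = 22.186/0.350 = 63.389 A, so P_out = 22.186 × 63.389 = 1406.4 W.
All ideal ⇒ P_in = P_out, so I_supply = 1406.4/220 = 6.39 A.

I_supply ≈ 6.39 A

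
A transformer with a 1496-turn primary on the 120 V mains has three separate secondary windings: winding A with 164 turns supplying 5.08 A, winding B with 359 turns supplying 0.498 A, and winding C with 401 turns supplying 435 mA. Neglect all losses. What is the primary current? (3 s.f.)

V_A = 120 × 164/1496 = 13.155 V; V_B = 120 × 359/1496 = 28.797 V; V_C = 120 × 401/1496 = 32.166 V.
P_out = V_A I_A + V_B I_B + V_C I_C = 13.155×5.08 + 28.797×0.498 + 32.166×0.435 = 66.828 + 14.341 + 13.992 = 95.161 W.
Ideal ⇒ P_in = P_out, so I_p = P_out/V_p = 95.161/120 = 0.793 A.

I_p ≈ 0.793 A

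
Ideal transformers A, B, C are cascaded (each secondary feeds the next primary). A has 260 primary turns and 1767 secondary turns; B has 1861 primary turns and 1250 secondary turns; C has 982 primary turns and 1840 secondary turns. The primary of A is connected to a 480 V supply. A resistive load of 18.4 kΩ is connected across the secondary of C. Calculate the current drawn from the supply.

I_supply ≈ 1.91 A

Secondary of A: V = 480.00 × 1767/260 = 3262.2 V.
Secondary of B: V = 3262.2 × 1250/1861 = 2191.1 V.
Secondary of C: V = 2191.1 × 1840/982 = 4105.6 V.
I_load = 4105.6/18400 = 0.22313 A, so P_out = 4105.6 × 0.22313 = 916.07 W.
All ideal ⇒ P_in = P_out, so I_supply = 916.07/480 = 1.91 A.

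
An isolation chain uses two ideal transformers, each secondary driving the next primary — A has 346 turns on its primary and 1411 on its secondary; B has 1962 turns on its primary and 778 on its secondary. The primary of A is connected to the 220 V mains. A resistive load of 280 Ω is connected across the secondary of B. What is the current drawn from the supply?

After A: V = 220.00 × 1411/346 = 897.17 V.
After B: V = 897.17 × 778/1962 = 355.76 V.
I_load = 355.76/280 = 1.2706 A, so P_out = 355.76 × 1.2706 = 452.01 W.
All ideal ⇒ P_in = P_out, so I_supply = 452.01/220 = 2.05 A.

I_supply ≈ 2.05 A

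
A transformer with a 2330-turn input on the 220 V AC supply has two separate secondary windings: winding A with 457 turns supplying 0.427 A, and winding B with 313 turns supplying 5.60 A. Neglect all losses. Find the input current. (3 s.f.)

I_in ≈ 0.836 A

V_A = 220 × 457/2330 = 43.150 V; V_B = 220 × 313/2330 = 29.554 V.
P_out = V_A I_A + V_B I_B = 43.150×0.427 + 29.554×5.60 = 18.425 + 165.50 = 183.93 W.
Ideal ⇒ P_in = P_out, so I_in = P_out/V_in = 183.93/220 = 0.836 A.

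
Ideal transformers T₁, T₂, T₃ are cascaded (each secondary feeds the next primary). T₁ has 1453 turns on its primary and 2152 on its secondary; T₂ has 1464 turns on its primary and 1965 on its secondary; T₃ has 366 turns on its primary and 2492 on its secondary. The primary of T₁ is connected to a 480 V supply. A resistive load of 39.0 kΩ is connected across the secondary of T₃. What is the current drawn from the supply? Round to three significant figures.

After T₁: V = 480.00 × 2152/1453 = 710.92 V.
After T₂: V = 710.92 × 1965/1464 = 954.20 V.
After T₃: V = 954.20 × 2492/366 = 6496.9 V.
I_load = 6496.9/39000 = 0.16659 A, so P_out = 6496.9 × 0.16659 = 1082.3 W.
All ideal ⇒ P_in = P_out, so I_supply = 1082.3/480 = 2.25 A.

I_supply ≈ 2.25 A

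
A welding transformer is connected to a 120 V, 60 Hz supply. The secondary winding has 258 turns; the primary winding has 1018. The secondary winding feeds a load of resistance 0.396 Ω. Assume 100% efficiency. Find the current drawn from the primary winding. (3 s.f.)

I_p ≈ 19.5 A

V_s = V_p × N_s/N_p = 120 × 258/1018 = 30.413 V.
I_s = V_s/R = 30.413/0.396 = 76.799 A.
For an ideal transformer I_p N_p = I_s N_s, so I_p = 76.799 × 258/1018 = 19.5 A.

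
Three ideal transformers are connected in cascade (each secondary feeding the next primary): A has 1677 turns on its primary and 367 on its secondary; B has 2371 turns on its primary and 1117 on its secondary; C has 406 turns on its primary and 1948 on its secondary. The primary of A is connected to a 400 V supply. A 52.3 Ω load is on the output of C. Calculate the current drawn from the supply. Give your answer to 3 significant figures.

I_supply ≈ 1.87 A

Secondary of A: V = 400.00 × 367/1677 = 87.537 V.
Secondary of B: V = 87.537 × 1117/2371 = 41.240 V.
Secondary of C: V = 41.240 × 1948/406 = 197.87 V.
I_load = 197.87/52.3 = 3.7833 A, so P_out = 197.87 × 3.7833 = 748.61 W.
All ideal ⇒ P_in = P_out, so I_supply = 748.61/400 = 1.87 A.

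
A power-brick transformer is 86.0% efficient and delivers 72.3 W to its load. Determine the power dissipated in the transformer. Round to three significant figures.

P_loss ≈ 11.8 W

P_in = P_out/η = 72.3/0.860 = 84.0698 W.
P_loss = P_in − P_out = 84.0698 − 72.3 = 11.8 W.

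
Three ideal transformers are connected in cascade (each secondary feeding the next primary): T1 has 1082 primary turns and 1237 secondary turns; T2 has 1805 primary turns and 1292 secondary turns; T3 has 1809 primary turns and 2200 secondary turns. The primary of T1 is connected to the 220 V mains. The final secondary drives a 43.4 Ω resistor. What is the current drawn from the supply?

I_supply ≈ 5.02 A

After T1: V = 220.00 × 1237/1082 = 251.52 V.
After T2: V = 251.52 × 1292/1805 = 180.03 V.
After T3: V = 180.03 × 2200/1809 = 218.94 V.
I_load = 218.94/43.4 = 5.0448 A, so P_out = 218.94 × 5.0448 = 1104.5 W.
All ideal ⇒ P_in = P_out, so I_supply = 1104.5/220 = 5.02 A.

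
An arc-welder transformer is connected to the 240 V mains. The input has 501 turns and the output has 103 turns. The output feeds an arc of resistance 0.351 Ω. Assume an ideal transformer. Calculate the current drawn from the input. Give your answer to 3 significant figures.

I_in ≈ 28.9 A

V_out = V_in × N_out/N_in = 240 × 103/501 = 49.341 V.
I_out = V_out/R = 49.341/0.351 = 140.57 A.
For an ideal transformer I_in N_in = I_out N_out, so I_in = 140.57 × 103/501 = 28.9 A.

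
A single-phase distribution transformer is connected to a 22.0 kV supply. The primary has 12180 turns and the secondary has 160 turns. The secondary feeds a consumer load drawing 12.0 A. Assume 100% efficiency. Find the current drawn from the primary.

I_p ≈ 0.158 A

For an ideal transformer I_p N_p = I_s N_s, so I_p = 12.0 × 160/12180 = 0.158 A.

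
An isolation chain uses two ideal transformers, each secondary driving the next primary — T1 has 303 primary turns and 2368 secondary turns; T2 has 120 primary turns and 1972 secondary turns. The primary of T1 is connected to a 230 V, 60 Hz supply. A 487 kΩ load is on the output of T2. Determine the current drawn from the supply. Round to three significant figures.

After T1: V = 230.00 × 2368/303 = 1797.5 V.
After T2: V = 1797.5 × 1972/120 = 29539 V.
I_load = 29539/487000 = 0.060655 A, so P_out = 29539 × 0.060655 = 1791.7 W.
All ideal ⇒ P_in = P_out, so I_supply = 1791.7/230 = 7.79 A.

I_supply ≈ 7.79 A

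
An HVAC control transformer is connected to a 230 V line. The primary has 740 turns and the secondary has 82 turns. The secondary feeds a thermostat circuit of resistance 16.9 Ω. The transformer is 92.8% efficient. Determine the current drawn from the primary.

V_s = 230 × 82/740 = 25.486 V.
I_s = V_s/R = 25.486/16.9 = 1.5081 A.
P_out = V_s I_s = 25.486 × 1.5081 = 38.436 W.
P_in = P_out/η = 38.436/0.928 = 41.418 W.
I_p = P_in/V_p = 41.418/230 = 0.180 A.

I_p ≈ 0.180 A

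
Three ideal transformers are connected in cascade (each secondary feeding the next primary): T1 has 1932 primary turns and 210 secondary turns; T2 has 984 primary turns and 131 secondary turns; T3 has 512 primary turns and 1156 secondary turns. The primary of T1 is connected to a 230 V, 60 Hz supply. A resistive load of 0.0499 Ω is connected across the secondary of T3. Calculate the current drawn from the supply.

Secondary of T1: V = 230.00 × 210/1932 = 25.000 V.
Secondary of T2: V = 25.000 × 131/984 = 3.3283 V.
Secondary of T3: V = 3.3283 × 1156/512 = 7.5146 V.
I_load = 7.5146/0.0499 = 150.59 A, so P_out = 7.5146 × 150.59 = 1131.6 W.
All ideal ⇒ P_in = P_out, so I_supply = 1131.6/230 = 4.92 A.

I_supply ≈ 4.92 A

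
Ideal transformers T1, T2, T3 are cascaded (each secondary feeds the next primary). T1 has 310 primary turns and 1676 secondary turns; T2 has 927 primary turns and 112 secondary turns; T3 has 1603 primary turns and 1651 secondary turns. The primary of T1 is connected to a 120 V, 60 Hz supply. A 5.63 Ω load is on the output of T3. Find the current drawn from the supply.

After T1: V = 120.00 × 1676/310 = 648.77 V.
After T2: V = 648.77 × 112/927 = 78.385 V.
After T3: V = 78.385 × 1651/1603 = 80.732 V.
I_load = 80.732/5.63 = 14.340 A, so P_out = 80.732 × 14.340 = 1157.7 W.
All ideal ⇒ P_in = P_out, so I_supply = 1157.7/120 = 9.65 A.

I_supply ≈ 9.65 A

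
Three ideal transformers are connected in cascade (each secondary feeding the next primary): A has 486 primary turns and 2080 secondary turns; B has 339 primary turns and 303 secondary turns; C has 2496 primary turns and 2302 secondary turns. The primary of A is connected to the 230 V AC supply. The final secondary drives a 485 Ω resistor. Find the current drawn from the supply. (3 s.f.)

I_supply ≈ 5.90 A

After A: V = 230.00 × 2080/486 = 984.36 V.
After B: V = 984.36 × 303/339 = 879.83 V.
After C: V = 879.83 × 2302/2496 = 811.44 V.
I_load = 811.44/485 = 1.6731 A, so P_out = 811.44 × 1.6731 = 1357.6 W.
All ideal ⇒ P_in = P_out, so I_supply = 1357.6/230 = 5.90 A.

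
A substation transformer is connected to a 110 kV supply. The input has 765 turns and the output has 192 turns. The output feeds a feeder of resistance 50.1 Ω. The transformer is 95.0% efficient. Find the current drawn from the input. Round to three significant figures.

V_out = 110000 × 192/765 = 27608 V.
I_out = V_out/R = 27608/50.1 = 551.05 A.
P_out = V_out I_out = 27608 × 551.05 = 1.5213×10^7 W.
P_in = P_out/η = 1.5213×10^7/0.950 = 1.6014×10^7 W.
I_in = P_in/V_in = 1.6014×10^7/110000 = 146 A.

I_in ≈ 146 A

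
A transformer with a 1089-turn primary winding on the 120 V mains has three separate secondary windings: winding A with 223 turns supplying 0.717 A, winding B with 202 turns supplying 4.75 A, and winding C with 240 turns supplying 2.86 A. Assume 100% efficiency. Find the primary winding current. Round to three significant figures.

I_p ≈ 1.66 A

V_A = 120 × 223/1089 = 24.573 V; V_B = 120 × 202/1089 = 22.259 V; V_C = 120 × 240/1089 = 26.446 V.
P_out = V_A I_A + V_B I_B + V_C I_C = 24.573×0.717 + 22.259×4.75 + 26.446×2.86 = 17.619 + 105.73 + 75.636 = 198.99 W.
Ideal ⇒ P_in = P_out, so I_p = P_out/V_p = 198.99/120 = 1.66 A.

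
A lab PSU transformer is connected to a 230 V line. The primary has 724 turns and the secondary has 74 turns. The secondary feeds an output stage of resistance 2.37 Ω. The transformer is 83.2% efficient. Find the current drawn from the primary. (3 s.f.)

I_p ≈ 1.22 A

V_s = 230 × 74/724 = 23.508 V.
I_s = V_s/R = 23.508/2.37 = 9.9191 A.
P_out = V_s I_s = 23.508 × 9.9191 = 233.18 W.
P_in = P_out/η = 233.18/0.832 = 280.27 W.
I_p = P_in/V_p = 280.27/230 = 1.22 A.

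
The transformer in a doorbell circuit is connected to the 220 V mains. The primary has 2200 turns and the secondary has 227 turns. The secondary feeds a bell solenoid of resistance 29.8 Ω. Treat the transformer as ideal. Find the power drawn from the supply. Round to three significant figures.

P ≈ 17.3 W

V_s = V_p × N_s/N_p = 220 × 227/2200 = 22.700 V.
I_s = V_s/R = 22.700/29.8 = 0.76174 A.
I_p = I_s × N_s/N_p = 0.76174 × 227/2200 = 0.078598 A.
P = V_p I_p = 220 × 0.078598 = 17.3 W.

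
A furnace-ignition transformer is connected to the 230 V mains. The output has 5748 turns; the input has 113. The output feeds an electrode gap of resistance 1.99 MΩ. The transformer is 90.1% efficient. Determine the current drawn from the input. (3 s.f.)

I_in ≈ 0.332 A

V_out = 230 × 5748/113 = 11699 V.
I_out = V_out/R = 11699/(1.99×10^6) = 0.0058791 A.
P_out = V_out I_out = 11699 × 0.0058791 = 68.783 W.
P_in = P_out/η = 68.783/0.901 = 76.340 W.
I_in = P_in/V_in = 76.340/230 = 0.332 A.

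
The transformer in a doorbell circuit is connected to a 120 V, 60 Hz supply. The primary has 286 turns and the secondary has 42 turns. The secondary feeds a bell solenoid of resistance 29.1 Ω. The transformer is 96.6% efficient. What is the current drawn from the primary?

V_s = 120 × 42/286 = 17.622 V.
I_s = V_s/R = 17.622/29.1 = 0.60558 A.
P_out = V_s I_s = 17.622 × 0.60558 = 10.672 W.
P_in = P_out/η = 10.672/0.966 = 11.047 W.
I_p = P_in/V_p = 11.047/120 = 0.0921 A.

I_p ≈ 0.0921 A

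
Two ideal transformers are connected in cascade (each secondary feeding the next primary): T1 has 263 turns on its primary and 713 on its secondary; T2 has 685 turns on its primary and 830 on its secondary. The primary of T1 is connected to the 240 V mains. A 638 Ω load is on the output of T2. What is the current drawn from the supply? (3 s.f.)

I_supply ≈ 4.06 A

After T1: V = 240.00 × 713/263 = 650.65 V.
After T2: V = 650.65 × 830/685 = 788.37 V.
I_load = 788.37/638 = 1.2357 A, so P_out = 788.37 × 1.2357 = 974.19 W.
All ideal ⇒ P_in = P_out, so I_supply = 974.19/240 = 4.06 A.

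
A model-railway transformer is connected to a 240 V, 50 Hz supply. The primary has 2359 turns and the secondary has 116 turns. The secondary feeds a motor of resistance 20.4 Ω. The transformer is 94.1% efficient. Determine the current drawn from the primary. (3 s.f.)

V_s = 240 × 116/2359 = 11.802 V.
I_s = V_s/R = 11.802/20.4 = 0.57851 A.
P_out = V_s I_s = 11.802 × 0.57851 = 6.8274 W.
P_in = P_out/η = 6.8274/0.941 = 7.2554 W.
I_p = P_in/V_p = 7.2554/240 = 0.0302 A.

I_p ≈ 0.0302 A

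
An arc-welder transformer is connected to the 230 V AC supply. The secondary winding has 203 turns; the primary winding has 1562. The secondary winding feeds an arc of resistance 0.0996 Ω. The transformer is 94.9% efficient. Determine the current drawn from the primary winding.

I_p ≈ 41.1 A

V_s = 230 × 203/1562 = 29.891 V.
I_s = V_s/R = 29.891/0.0996 = 300.11 A.
P_out = V_s I_s = 29.891 × 300.11 = 8970.7 W.
P_in = P_out/η = 8970.7/0.949 = 9452.8 W.
I_p = P_in/V_p = 9452.8/230 = 41.1 A.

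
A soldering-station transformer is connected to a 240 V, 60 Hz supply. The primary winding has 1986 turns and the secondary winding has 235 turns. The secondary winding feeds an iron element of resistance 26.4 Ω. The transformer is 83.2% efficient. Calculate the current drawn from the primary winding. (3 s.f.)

V_s = 240 × 235/1986 = 28.399 V.
I_s = V_s/R = 28.399/26.4 = 1.0757 A.
P_out = V_s I_s = 28.399 × 1.0757 = 30.549 W.
P_in = P_out/η = 30.549/0.832 = 36.717 W.
I_p = P_in/V_p = 36.717/240 = 0.153 A.

I_p ≈ 0.153 A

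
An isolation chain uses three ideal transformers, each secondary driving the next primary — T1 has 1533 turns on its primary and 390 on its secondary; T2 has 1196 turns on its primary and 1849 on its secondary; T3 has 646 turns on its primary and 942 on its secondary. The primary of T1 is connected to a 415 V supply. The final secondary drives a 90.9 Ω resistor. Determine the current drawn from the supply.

After T1: V = 415.00 × 390/1533 = 105.58 V.
After T2: V = 105.58 × 1849/1196 = 163.22 V.
After T3: V = 163.22 × 942/646 = 238.01 V.
I_load = 238.01/90.9 = 2.6184 A, so P_out = 238.01 × 2.6184 = 623.20 W.
All ideal ⇒ P_in = P_out, so I_supply = 623.20/415 = 1.50 A.

I_supply ≈ 1.50 A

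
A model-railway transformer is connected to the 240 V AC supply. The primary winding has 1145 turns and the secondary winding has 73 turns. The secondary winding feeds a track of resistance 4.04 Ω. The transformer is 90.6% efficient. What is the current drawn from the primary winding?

I_p ≈ 0.267 A

V_s = 240 × 73/1145 = 15.301 V.
I_s = V_s/R = 15.301/4.04 = 3.7875 A.
P_out = V_s I_s = 15.301 × 3.7875 = 57.953 W.
P_in = P_out/η = 57.953/0.906 = 63.966 W.
I_p = P_in/V_p = 63.966/240 = 0.267 A.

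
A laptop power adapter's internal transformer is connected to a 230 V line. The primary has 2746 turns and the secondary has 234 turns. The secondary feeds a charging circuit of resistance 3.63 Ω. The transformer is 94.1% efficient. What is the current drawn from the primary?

V_s = 230 × 234/2746 = 19.599 V.
I_s = V_s/R = 19.599/3.63 = 5.3993 A.
P_out = V_s I_s = 19.599 × 5.3993 = 105.82 W.
P_in = P_out/η = 105.82/0.941 = 112.46 W.
I_p = P_in/V_p = 112.46/230 = 0.489 A.

I_p ≈ 0.489 A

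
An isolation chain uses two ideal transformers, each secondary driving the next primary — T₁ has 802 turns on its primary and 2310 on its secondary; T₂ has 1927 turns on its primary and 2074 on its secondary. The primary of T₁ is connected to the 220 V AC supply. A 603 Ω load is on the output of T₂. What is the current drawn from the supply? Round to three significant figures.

Secondary of T₁: V = 220.00 × 2310/802 = 633.67 V.
Secondary of T₂: V = 633.67 × 2074/1927 = 682.00 V.
I_load = 682.00/603 = 1.1310 A, so P_out = 682.00 × 1.1310 = 771.36 W.
All ideal ⇒ P_in = P_out, so I_supply = 771.36/220 = 3.51 A.

I_supply ≈ 3.51 A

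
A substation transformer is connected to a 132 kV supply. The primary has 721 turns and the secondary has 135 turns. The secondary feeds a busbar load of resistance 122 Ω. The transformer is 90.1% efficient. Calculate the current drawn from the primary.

V_s = 132000 × 135/721 = 24716 V.
I_s = V_s/R = 24716/122 = 202.59 A.
P_out = V_s I_s = 24716 × 202.59 = 5.0071×10^6 W.
P_in = P_out/η = 5.0071×10^6/0.901 = 5.5573×10^6 W.
I_p = P_in/V_p = 5.5573×10^6/132000 = 42.1 A.

I_p ≈ 42.1 A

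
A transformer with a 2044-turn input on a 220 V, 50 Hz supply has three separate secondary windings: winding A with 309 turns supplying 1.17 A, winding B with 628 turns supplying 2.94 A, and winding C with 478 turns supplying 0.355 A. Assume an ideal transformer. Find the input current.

I_in ≈ 1.16 A

V_A = 220 × 309/2044 = 33.258 V; V_B = 220 × 628/2044 = 67.593 V; V_C = 220 × 478/2044 = 51.448 V.
P_out = V_A I_A + V_B I_B + V_C I_C = 33.258×1.17 + 67.593×2.94 + 51.448×0.355 = 38.912 + 198.72 + 18.264 = 255.90 W.
Ideal ⇒ P_in = P_out, so I_in = P_out/V_in = 255.90/220 = 1.16 A.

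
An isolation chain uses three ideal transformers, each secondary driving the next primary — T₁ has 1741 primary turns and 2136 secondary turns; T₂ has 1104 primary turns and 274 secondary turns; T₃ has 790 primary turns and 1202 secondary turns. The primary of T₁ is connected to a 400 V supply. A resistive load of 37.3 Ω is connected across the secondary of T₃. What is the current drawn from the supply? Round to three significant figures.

Secondary of T₁: V = 400.00 × 2136/1741 = 490.75 V.
Secondary of T₂: V = 490.75 × 274/1104 = 121.80 V.
Secondary of T₃: V = 121.80 × 1202/790 = 185.32 V.
I_load = 185.32/37.3 = 4.9684 A, so P_out = 185.32 × 4.9684 = 920.73 W.
All ideal ⇒ P_in = P_out, so I_supply = 920.73/400 = 2.30 A.

I_supply ≈ 2.30 A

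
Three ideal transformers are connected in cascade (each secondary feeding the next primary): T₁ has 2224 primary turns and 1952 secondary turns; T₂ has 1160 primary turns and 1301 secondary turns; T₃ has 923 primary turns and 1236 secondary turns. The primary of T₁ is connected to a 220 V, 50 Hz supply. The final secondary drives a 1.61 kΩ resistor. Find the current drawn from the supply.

After T₁: V = 220.00 × 1952/2224 = 193.09 V.
After T₂: V = 193.09 × 1301/1160 = 216.56 V.
After T₃: V = 216.56 × 1236/923 = 290.00 V.
I_load = 290.00/1610 = 0.18013 A, so P_out = 290.00 × 0.18013 = 52.237 W.
All ideal ⇒ P_in = P_out, so I_supply = 52.237/220 = 0.237 A.

I_supply ≈ 0.237 A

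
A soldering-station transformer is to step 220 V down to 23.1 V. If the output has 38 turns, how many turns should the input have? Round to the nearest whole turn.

N_in = 362 turns

N_in/N_out = V_in/V_out, so N_in = 38 × 220/23.1 = 361.9 ≈ 362 turns.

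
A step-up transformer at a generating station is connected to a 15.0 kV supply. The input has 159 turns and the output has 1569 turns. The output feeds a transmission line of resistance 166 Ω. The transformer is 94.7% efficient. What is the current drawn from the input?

I_in ≈ 9290 A

V_out = 15000 × 1569/159 = 148020 V.
I_out = V_out/R = 148020/166 = 891.68 A.
P_out = V_out I_out = 148020 × 891.68 = 1.3199×10^8 W.
P_in = P_out/η = 1.3199×10^8/0.947 = 1.3937×10^8 W.
I_in = P_in/V_in = 1.3937×10^8/15000 = 9290 A.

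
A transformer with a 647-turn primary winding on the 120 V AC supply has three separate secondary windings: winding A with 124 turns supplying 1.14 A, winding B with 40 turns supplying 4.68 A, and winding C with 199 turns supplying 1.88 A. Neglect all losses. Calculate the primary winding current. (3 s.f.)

V_A = 120 × 124/647 = 22.998 V; V_B = 120 × 40/647 = 7.4189 V; V_C = 120 × 199/647 = 36.909 V.
P_out = V_A I_A + V_B I_B + V_C I_C = 22.998×1.14 + 7.4189×4.68 + 36.909×1.88 = 26.218 + 34.720 + 69.389 = 130.33 W.
Ideal ⇒ P_in = P_out, so I_p = P_out/V_p = 130.33/120 = 1.09 A.

I_p ≈ 1.09 A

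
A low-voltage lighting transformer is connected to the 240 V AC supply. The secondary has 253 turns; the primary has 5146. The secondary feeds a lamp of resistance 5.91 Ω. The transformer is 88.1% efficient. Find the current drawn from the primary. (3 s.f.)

I_p ≈ 0.111 A

V_s = 240 × 253/5146 = 11.799 V.
I_s = V_s/R = 11.799/5.91 = 1.9965 A.
P_out = V_s I_s = 11.799 × 1.9965 = 23.558 W.
P_in = P_out/η = 23.558/0.881 = 26.740 W.
I_p = P_in/V_p = 26.740/240 = 0.111 A.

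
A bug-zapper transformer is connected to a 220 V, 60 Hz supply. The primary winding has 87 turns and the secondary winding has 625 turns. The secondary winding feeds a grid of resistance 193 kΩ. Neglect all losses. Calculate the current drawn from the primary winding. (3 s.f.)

V_s = V_p × N_s/N_p = 220 × 625/87 = 1580.5 V.
I_s = V_s/R = 1580.5/193000 = 0.0081889 A.
For an ideal transformer I_p N_p = I_s N_s, so I_p = 0.0081889 × 625/87 = 0.0588 A.

I_p ≈ 0.0588 A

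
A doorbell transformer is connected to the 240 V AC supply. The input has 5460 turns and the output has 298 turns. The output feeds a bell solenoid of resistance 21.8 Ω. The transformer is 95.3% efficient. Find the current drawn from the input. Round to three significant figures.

V_out = 240 × 298/5460 = 13.099 V.
I_out = V_out/R = 13.099/21.8 = 0.60087 A.
P_out = V_out I_out = 13.099 × 0.60087 = 7.8707 W.
P_in = P_out/η = 7.8707/0.953 = 8.2589 W.
I_in = P_in/V_in = 8.2589/240 = 0.0344 A.

I_in ≈ 0.0344 A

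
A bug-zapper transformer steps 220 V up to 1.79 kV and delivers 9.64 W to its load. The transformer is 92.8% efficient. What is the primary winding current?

I_p ≈ 0.0472 A

P_in = P_out/η = 9.64/0.928 = 10.388 W.
I_p = P_in/V_p = 10.388/220 = 0.0472 A.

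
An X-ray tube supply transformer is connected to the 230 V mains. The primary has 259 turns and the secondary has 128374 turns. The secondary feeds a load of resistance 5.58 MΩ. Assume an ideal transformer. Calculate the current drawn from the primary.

I_p ≈ 10.1 A

V_s = V_p × N_s/N_p = 230 × 128374/259 = 114000 V.
I_s = V_s/R = 114000/(5.58×10^6) = 0.020430 A.
For an ideal transformer I_p N_p = I_s N_s, so I_p = 0.020430 × 128374/259 = 10.1 A.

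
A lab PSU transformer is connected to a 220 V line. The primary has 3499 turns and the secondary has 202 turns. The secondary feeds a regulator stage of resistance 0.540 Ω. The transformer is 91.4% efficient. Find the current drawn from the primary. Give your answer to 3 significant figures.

I_p ≈ 1.49 A

V_s = 220 × 202/3499 = 12.701 V.
I_s = V_s/R = 12.701/0.540 = 23.520 A.
P_out = V_s I_s = 12.701 × 23.520 = 298.72 W.
P_in = P_out/η = 298.72/0.914 = 326.83 W.
I_p = P_in/V_p = 326.83/220 = 1.49 A.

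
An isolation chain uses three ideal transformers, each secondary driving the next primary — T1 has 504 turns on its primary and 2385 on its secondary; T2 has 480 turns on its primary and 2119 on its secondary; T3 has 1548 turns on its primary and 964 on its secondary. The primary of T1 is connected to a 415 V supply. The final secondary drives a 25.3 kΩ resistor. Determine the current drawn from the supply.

Secondary of T1: V = 415.00 × 2385/504 = 1963.8 V.
Secondary of T2: V = 1963.8 × 2119/480 = 8669.5 V.
Secondary of T3: V = 8669.5 × 964/1548 = 5398.9 V.
I_load = 5398.9/25300 = 0.21339 A, so P_out = 5398.9 × 0.21339 = 1152.1 W.
All ideal ⇒ P_in = P_out, so I_supply = 1152.1/415 = 2.78 A.

I_supply ≈ 2.78 A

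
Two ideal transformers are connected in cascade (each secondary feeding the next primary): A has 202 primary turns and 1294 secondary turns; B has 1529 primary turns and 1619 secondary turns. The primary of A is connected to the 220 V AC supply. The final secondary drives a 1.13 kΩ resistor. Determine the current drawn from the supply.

I_supply ≈ 8.96 A

After A: V = 220.00 × 1294/202 = 1409.3 V.
After B: V = 1409.3 × 1619/1529 = 1492.3 V.
I_load = 1492.3/1130 = 1.3206 A, so P_out = 1492.3 × 1.3206 = 1970.7 W.
All ideal ⇒ P_in = P_out, so I_supply = 1970.7/220 = 8.96 A.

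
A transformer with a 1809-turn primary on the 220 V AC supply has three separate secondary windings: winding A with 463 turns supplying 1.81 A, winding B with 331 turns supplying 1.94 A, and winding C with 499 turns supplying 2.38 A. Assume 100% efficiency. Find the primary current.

V_A = 220 × 463/1809 = 56.307 V; V_B = 220 × 331/1809 = 40.254 V; V_C = 220 × 499/1809 = 60.685 V.
P_out = V_A I_A + V_B I_B + V_C I_C = 56.307×1.81 + 40.254×1.94 + 60.685×2.38 = 101.92 + 78.093 + 144.43 = 324.44 W.
Ideal ⇒ P_in = P_out, so I_p = P_out/V_p = 324.44/220 = 1.47 A.

I_p ≈ 1.47 A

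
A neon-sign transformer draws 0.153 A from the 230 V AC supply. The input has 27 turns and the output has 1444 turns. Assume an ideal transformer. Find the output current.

I_out/I_in = N_in/N_out, so I_out = 0.153 × 27/1444 = 0.00286 A.

I_out ≈ 0.00286 A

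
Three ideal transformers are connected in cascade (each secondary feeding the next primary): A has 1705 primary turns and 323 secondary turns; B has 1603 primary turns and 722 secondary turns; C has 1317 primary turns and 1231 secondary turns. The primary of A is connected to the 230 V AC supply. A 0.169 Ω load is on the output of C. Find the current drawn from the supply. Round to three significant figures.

Secondary of A: V = 230.00 × 323/1705 = 43.572 V.
Secondary of B: V = 43.572 × 722/1603 = 19.625 V.
Secondary of C: V = 19.625 × 1231/1317 = 18.343 V.
I_load = 18.343/0.169 = 108.54 A, so P_out = 18.343 × 108.54 = 1991.0 W.
All ideal ⇒ P_in = P_out, so I_supply = 1991.0/230 = 8.66 A.

I_supply ≈ 8.66 A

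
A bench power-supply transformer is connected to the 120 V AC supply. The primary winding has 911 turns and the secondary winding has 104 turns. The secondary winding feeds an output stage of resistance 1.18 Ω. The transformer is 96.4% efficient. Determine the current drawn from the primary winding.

V_s = 120 × 104/911 = 13.699 V.
I_s = V_s/R = 13.699/1.18 = 11.610 A.
P_out = V_s I_s = 13.699 × 11.610 = 159.04 W.
P_in = P_out/η = 159.04/0.964 = 164.98 W.
I_p = P_in/V_p = 164.98/120 = 1.37 A.

I_p ≈ 1.37 A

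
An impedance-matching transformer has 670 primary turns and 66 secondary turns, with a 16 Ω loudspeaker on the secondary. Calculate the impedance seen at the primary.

Z_p ≈ 1650 Ω

Z_p = (N_p/N_s)² × Z_s = (670/66)² × 16 = 1650 Ω.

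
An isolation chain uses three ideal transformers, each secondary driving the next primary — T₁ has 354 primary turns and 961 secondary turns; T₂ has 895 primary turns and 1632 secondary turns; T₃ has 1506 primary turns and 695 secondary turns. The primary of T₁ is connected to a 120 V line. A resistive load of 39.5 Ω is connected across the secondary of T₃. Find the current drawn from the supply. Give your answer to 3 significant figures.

After T₁: V = 120.00 × 961/354 = 325.76 V.
After T₂: V = 325.76 × 1632/895 = 594.02 V.
After T₃: V = 594.02 × 695/1506 = 274.13 V.
I_load = 274.13/39.5 = 6.9400 A, so P_out = 274.13 × 6.9400 = 1902.5 W.
All ideal ⇒ P_in = P_out, so I_supply = 1902.5/120 = 15.9 A.

I_supply ≈ 15.9 A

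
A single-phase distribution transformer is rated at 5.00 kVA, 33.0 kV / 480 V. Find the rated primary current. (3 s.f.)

I_p ≈ 0.152 A

I_p = S/V_p = 5000/33000 = 0.152 A.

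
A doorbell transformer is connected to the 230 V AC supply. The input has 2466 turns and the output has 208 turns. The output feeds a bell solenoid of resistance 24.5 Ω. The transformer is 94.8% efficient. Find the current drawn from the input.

I_in ≈ 0.0705 A

V_out = 230 × 208/2466 = 19.400 V.
I_out = V_out/R = 19.400/24.5 = 0.79183 A.
P_out = V_out I_out = 19.400 × 0.79183 = 15.361 W.
P_in = P_out/η = 15.361/0.948 = 16.204 W.
I_in = P_in/V_in = 16.204/230 = 0.0705 A.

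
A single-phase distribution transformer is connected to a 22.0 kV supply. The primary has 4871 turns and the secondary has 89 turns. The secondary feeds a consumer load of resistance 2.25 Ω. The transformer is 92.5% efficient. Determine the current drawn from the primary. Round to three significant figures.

I_p ≈ 3.53 A

V_s = 22000 × 89/4871 = 401.97 V.
I_s = V_s/R = 401.97/2.25 = 178.65 A.
P_out = V_s I_s = 401.97 × 178.65 = 71814 W.
P_in = P_out/η = 71814/0.925 = 77636 W.
I_p = P_in/V_p = 77636/22000 = 3.53 A.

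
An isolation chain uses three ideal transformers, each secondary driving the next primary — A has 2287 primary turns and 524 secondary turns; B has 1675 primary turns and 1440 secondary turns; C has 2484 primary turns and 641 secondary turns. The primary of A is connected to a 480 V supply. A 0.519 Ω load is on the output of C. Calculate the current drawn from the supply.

I_supply ≈ 2.39 A

Secondary of A: V = 480.00 × 524/2287 = 109.98 V.
Secondary of B: V = 109.98 × 1440/1675 = 94.548 V.
Secondary of C: V = 94.548 × 641/2484 = 24.398 V.
I_load = 24.398/0.519 = 47.010 A, so P_out = 24.398 × 47.010 = 1147.0 W.
All ideal ⇒ P_in = P_out, so I_supply = 1147.0/480 = 2.39 A.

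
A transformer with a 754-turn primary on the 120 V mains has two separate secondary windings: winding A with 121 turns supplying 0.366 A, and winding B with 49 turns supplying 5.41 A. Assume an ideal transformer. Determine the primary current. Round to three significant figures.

I_p ≈ 0.410 A

V_A = 120 × 121/754 = 19.257 V; V_B = 120 × 49/754 = 7.7984 V.
P_out = V_A I_A + V_B I_B = 19.257×0.366 + 7.7984×5.41 = 7.0482 + 42.189 = 49.238 W.
Ideal ⇒ P_in = P_out, so I_p = P_out/V_p = 49.238/120 = 0.410 A.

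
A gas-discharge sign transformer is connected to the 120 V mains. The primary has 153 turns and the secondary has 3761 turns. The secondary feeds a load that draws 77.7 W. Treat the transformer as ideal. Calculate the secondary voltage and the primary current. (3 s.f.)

V_s ≈ 2950 V, I_p ≈ 0.647 A

V_s = V_p × N_s/N_p = 120 × 3761/153 = 2949.8 V.
I_s = P/V_s = 77.7/2949.8 = 0.026341 A.
I_p = I_s × N_s/N_p = 0.026341 × 3761/153 = 0.647 A.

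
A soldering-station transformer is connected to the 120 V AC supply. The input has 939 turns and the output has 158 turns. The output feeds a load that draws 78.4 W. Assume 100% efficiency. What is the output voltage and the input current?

V_out = V_in × N_out/N_in = 120 × 158/939 = 20.192 V.
I_out = P/V_out = 78.4/20.192 = 3.8828 A.
I_in = I_out × N_out/N_in = 3.8828 × 158/939 = 0.653 A.

V_out ≈ 20.2 V, I_in ≈ 0.653 A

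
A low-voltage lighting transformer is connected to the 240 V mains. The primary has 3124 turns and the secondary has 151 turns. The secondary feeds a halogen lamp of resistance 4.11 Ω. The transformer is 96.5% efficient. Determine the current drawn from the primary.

V_s = 240 × 151/3124 = 11.601 V.
I_s = V_s/R = 11.601/4.11 = 2.8225 A.
P_out = V_s I_s = 11.601 × 2.8225 = 32.743 W.
P_in = P_out/η = 32.743/0.965 = 33.930 W.
I_p = P_in/V_p = 33.930/240 = 0.141 A.

I_p ≈ 0.141 A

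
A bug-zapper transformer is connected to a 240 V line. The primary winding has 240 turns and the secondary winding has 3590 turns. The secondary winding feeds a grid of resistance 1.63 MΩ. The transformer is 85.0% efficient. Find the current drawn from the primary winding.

V_s = 240 × 3590/240 = 3590.0 V.
I_s = V_s/R = 3590.0/(1.63×10^6) = 0.0022025 A.
P_out = V_s I_s = 3590.0 × 0.0022025 = 7.9068 W.
P_in = P_out/η = 7.9068/0.850 = 9.3021 W.
I_p = P_in/V_p = 9.3021/240 = 0.0388 A.

I_p ≈ 0.0388 A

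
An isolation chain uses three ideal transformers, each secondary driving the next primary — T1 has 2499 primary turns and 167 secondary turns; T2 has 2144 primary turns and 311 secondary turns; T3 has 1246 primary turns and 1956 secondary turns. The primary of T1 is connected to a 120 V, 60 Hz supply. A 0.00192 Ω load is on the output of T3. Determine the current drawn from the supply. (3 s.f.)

I_supply ≈ 14.5 A

After T1: V = 120.00 × 167/2499 = 8.0192 V.
After T2: V = 8.0192 × 311/2144 = 1.1632 V.
After T3: V = 1.1632 × 1956/1246 = 1.8261 V.
I_load = 1.8261/0.00192 = 951.08 A, so P_out = 1.8261 × 951.08 = 1736.7 W.
All ideal ⇒ P_in = P_out, so I_supply = 1736.7/120 = 14.5 A.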